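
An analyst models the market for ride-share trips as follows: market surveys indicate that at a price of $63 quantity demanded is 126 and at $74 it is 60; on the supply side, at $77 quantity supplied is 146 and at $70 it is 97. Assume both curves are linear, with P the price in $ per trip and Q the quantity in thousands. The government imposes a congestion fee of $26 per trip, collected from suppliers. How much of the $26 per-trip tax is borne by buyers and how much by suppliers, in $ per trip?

Demand slope: (60 − 126)/(74 − 63) = -6, so Qd = 504 − 6P.
Supply slope: (97 − 146)/(70 − 77) = 7, so Qs = 7P − 393.
Before the tax: set 504 − 6P = 7P − 393 → P* = $69, Q* = 90.
With the tax collected from suppliers, supply shifts: Qs = 7(P − 26) − 393.
New equilibrium: buyers pay $83, suppliers receive $57, Q = 6. (Wedge: Pb − Ps = 26.)
Burden on buyers: $14; on suppliers: $12. (They sum to $26.)

Buyers bear $14 per trip; suppliers bear $12 per trip.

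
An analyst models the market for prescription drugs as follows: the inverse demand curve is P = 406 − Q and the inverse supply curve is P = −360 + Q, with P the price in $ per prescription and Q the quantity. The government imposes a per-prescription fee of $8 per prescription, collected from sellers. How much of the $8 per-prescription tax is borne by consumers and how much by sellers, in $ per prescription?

Inverting to Q(P) form: Qd = 406 − P; Qs = P + 360.
Without the tax, 406 − P = P + 360 gives 2P = 46, so P* = $23 and Q* = 383.
With the tax collected from sellers, supply shifts: Qs = (P − 8) + 360.
Solving gives Q = 379 with consumers paying $27 and sellers receiving $19 (the $8 wedge).
Burden on consumers: $4; on sellers: $4. (They sum to $8.)
The less price-elastic side of the market bears the larger share of a per-unit tax.

Consumers bear $4 per prescription; sellers bear $4 per prescription.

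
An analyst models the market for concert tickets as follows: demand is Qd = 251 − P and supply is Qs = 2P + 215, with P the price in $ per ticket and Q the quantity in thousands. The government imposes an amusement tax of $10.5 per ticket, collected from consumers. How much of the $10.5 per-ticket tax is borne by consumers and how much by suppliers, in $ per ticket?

Consumers bear $7 per ticket; suppliers bear $3.5 per ticket.

Before the tax: set 251 − P = 2P + 215 → P* = $12, Q* = 239.
With the tax collected from consumers, demand (in seller-price terms) shifts: Qd = 251 − (P + 10.5).
Solving gives Q = 232 with consumers paying $19 and suppliers receiving $8.5 (the $10.5 wedge).
Burden on consumers: $7; on suppliers: $3.5. (They sum to $10.5.)
The less price-elastic side of the market bears the larger share of a per-unit tax.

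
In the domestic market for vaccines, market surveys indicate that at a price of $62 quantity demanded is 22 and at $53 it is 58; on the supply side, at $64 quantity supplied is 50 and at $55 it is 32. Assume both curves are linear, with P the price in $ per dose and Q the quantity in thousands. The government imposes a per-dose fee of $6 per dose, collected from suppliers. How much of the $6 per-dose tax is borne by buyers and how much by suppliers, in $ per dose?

Demand slope: (58 − 22)/(53 − 62) = -4, so Qd = 270 − 4P.
Supply slope: (32 − 50)/(55 − 64) = 2, so Qs = 2P − 78.
Without the tax, 270 − 4P = 2P − 78 gives 6P = 348, so P* = $58 and Q* = 38.
With the tax collected from suppliers, supply shifts: Qs = 2(P − 6) − 78.
New equilibrium: buyers pay $60, suppliers receive $54, Q = 30. (Wedge: Pb − Ps = 6.)
Burden on buyers: $2; on suppliers: $4. (They sum to $6.)
The less price-elastic side of the market bears the larger share of a per-unit tax.

Buyers bear $2 per dose; suppliers bear $4 per dose.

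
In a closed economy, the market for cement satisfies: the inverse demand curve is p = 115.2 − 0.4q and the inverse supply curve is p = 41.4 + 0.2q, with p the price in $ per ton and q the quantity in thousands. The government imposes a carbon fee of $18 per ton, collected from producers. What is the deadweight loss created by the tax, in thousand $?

Deadweight loss = $270 thousand.

Rewrite in direct form: qd = 288 − 2.5p and qs = 5p − 207.
Without the tax, 288 − 2.5p = 5p − 207 gives 7.5p = 495, so p* = $66 and q* = 123.
With the tax collected from producers, supply shifts: qs = 5(p − 18) − 207.
Solving gives q = 93 with consumers paying $78 and producers receiving $60 (the $18 wedge).
Quantity falls by |ΔQ| = |123 − 93| = 30.
DWL = ½ · t · |ΔQ| = ½ · 18 · 30 = $270.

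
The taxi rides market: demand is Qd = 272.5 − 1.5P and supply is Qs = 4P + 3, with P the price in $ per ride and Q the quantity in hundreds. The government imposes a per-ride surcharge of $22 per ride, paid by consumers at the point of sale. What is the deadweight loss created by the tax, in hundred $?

Deadweight loss = $264 hundred.

Before the tax: set 272.5 − 1.5P = 4P + 3 → P* = $49, Q* = 199.
With the tax collected from consumers, demand (in seller-price terms) shifts: Qd = 272.5 − 1.5(P + 22).
Solving gives Q = 175 with consumers paying $65 and suppliers receiving $43 (the $22 wedge).
Quantity falls by |ΔQ| = |199 − 175| = 24.
DWL = ½ · t · |ΔQ| = ½ · 22 · 24 = $264.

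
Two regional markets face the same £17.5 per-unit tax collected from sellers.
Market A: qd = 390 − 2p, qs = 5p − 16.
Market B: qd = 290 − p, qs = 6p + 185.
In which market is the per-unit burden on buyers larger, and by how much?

Market B, by £2.5.

Market A: pre-tax p* = £58, q* = 274; post-tax q = 249; per-unit burden on buyers = £12.5.
Market B: pre-tax p* = £15, q* = 275; post-tax q = 260; per-unit burden on buyers = £15.
Difference: £12.5 vs £15 → market B is larger by £2.5.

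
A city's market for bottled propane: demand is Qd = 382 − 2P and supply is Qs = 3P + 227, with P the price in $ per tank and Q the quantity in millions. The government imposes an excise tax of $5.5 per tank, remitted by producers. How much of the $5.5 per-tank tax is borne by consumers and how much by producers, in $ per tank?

Consumers bear $3.3 per tank; producers bear $2.2 per tank.

Before the tax: set 382 − 2P = 3P + 227 → P* = $31, Q* = 320.
With the tax collected from producers, supply shifts: Qs = 3(P − 5.5) + 227.
New equilibrium: consumers pay $34.3, producers receive $28.8, Q = 313.4. (Wedge: Pb − Ps = 5.5.)
Burden on consumers: $3.3; on producers: $2.2. (They sum to $5.5.)
The less price-elastic side of the market bears the larger share of a per-unit tax.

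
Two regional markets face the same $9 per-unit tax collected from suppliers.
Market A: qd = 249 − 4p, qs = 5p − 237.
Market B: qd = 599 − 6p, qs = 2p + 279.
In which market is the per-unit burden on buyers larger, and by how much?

Market A, by $2.75.

Market A: pre-tax p* = $54, q* = 33; post-tax q = 13; per-unit burden on buyers = $5.
Market B: pre-tax p* = $40, q* = 359; post-tax q = 345.5; per-unit burden on buyers = $2.25.
Difference: $5 vs $2.25 → market A is larger by $2.75.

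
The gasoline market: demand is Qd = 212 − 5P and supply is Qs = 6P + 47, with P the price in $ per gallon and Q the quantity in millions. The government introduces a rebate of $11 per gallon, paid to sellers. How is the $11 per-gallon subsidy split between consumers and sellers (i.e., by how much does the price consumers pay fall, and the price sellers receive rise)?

Consumers gain $6 per gallon; sellers gain $5 per gallon.

Before the subsidy: set 212 − 5P = 6P + 47 → P* = $15, Q* = 137.
With a per-unit subsidy paid to sellers, each receives P + 11 per unit sold, so supply becomes Qs = 6(P + 11) + 47.
New equilibrium: consumers pay $9, sellers receive $20, Q = 167. (Wedge: Pb − Ps = −11.)
Gain to consumers: $6; to sellers: $5. (They sum to $11.)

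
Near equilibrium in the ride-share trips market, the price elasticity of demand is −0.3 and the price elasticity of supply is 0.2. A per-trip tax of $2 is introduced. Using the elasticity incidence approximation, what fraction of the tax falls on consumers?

Consumers' share ≈ 0.4.

Incidence ratio: consumers' share ≈ εs / (εs + |εd|) = 0.2 / (0.2 + 0.3) = 0.4.
Supply is the less elastic side, so consumers bear the smaller share.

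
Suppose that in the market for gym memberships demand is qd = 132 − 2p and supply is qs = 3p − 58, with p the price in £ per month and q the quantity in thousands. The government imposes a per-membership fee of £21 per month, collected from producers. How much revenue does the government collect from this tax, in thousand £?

Tax revenue = £646.8 thousand.

Before the tax: set 132 − 2p = 3p − 58 → p* = £38, q* = 56.
With the tax collected from producers, supply shifts: qs = 3(p − 21) − 58.
Solving gives q = 30.8 with consumers paying £50.6 and producers receiving £29.6 (the £21 wedge).
Revenue = t · Q = 21 · 30.8 = £646.8.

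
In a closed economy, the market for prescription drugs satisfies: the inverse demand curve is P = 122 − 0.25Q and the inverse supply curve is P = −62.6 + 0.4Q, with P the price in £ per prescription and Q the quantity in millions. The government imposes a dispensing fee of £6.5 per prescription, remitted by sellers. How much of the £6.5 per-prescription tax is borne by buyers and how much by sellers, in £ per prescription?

Rewrite in direct form: Qd = 488 − 4P and Qs = 2.5P + 156.5.
Before the tax: set 488 − 4P = 2.5P + 156.5 → P* = £51, Q* = 284.
With the tax collected from sellers, supply shifts: Qs = 2.5(P − 6.5) + 156.5.
New equilibrium: buyers pay £53.5, sellers receive £47, Q = 274. (Wedge: Pb − Ps = 6.5.)
Burden on buyers: £2.5; on sellers: £4. (They sum to £6.5.)
The less price-elastic side of the market bears the larger share of a per-unit tax.

Buyers bear £2.5 per prescription; sellers bear £4 per prescription.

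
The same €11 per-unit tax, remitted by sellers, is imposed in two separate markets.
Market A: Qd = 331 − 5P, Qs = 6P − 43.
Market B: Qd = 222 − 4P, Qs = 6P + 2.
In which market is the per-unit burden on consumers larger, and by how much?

Market B, by €0.6.

Market A: pre-tax P* = €34, Q* = 161; post-tax Q = 131; per-unit burden on consumers = €6.
Market B: pre-tax P* = €22, Q* = 134; post-tax Q = 107.6; per-unit burden on consumers = €6.6.
Difference: €6 vs €6.6 → market B is larger by €0.6.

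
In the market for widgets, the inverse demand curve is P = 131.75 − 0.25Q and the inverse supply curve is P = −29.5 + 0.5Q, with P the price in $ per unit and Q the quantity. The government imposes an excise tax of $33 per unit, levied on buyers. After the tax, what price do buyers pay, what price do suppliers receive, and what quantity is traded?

Buyers pay $89; suppliers receive $56; quantity = 171.

Rewrite in direct form: Qd = 527 − 4P and Qs = 2P + 59.
Before the tax: set 527 − 4P = 2P + 59 → P* = $78, Q* = 215.
With the tax collected from buyers, demand (in seller-price terms) shifts: Qd = 527 − 4(P + 33).
New equilibrium: buyers pay $89, suppliers receive $56, Q = 171. (Wedge: Pb − Ps = 33.)
The less price-elastic side of the market bears the larger share of a per-unit tax.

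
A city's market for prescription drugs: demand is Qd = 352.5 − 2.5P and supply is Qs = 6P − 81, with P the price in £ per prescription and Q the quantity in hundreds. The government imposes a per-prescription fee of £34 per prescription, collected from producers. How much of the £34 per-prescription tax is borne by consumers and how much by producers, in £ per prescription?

Consumers bear £24 per prescription; producers bear £10 per prescription.

Before the tax: set 352.5 − 2.5P = 6P − 81 → P* = £51, Q* = 225.
With the tax collected from producers, supply shifts: Qs = 6(P − 34) − 81.
New equilibrium: consumers pay £75, producers receive £41, Q = 165. (Wedge: Pb − Ps = 34.)
Burden on consumers: £24; on producers: £10. (They sum to £34.)
The less price-elastic side of the market bears the larger share of a per-unit tax.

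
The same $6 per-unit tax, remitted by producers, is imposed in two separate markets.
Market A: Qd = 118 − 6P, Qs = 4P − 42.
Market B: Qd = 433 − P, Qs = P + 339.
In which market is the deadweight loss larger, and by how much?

Market A, by $34.2.

Market A: pre-tax P* = $16, Q* = 22; post-tax Q = 7.6; deadweight loss = $43.2.
Market B: pre-tax P* = $47, Q* = 386; post-tax Q = 383; deadweight loss = $9.
Difference: $43.2 vs $9 → market A is larger by $34.2.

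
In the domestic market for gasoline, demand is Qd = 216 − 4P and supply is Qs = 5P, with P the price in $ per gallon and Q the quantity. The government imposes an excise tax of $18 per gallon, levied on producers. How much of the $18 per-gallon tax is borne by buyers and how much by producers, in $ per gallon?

Before the tax: set 216 − 4P = 5P → P* = $24, Q* = 120.
With the tax collected from producers, supply shifts: Qs = 5(P − 18).
New equilibrium: buyers pay $34, producers receive $16, Q = 80. (Wedge: Pb − Ps = 18.)
Burden on buyers: $10; on producers: $8. (They sum to $18.)

Buyers bear $10 per gallon; producers bear $8 per gallon.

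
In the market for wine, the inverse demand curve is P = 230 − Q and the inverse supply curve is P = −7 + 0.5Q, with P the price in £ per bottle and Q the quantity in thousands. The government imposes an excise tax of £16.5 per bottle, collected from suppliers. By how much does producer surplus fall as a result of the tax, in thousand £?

Inverting to Q(P) form: Qd = 230 − P; Qs = 2P + 14.
Without the tax, 230 − P = 2P + 14 gives 3P = 216, so P* = £72 and Q* = 158.
With the tax collected from suppliers, supply shifts: Qs = 2(P − 16.5) + 14.
Solving gives Q = 147 with consumers paying £83 and suppliers receiving £66.5 (the £16.5 wedge).
ΔPS is the trapezoid between Q = 147 and Q = 158 of height £5.5: ½ · (158 + 147) · 5.5 = £838.75.

Producer surplus falls by £838.75 thousand.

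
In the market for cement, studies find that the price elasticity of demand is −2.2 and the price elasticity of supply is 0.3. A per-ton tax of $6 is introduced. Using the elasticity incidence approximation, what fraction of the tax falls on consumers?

Consumers' share ≈ 0.12.

Incidence ratio: consumers' share ≈ εs / (εs + |εd|) = 0.3 / (0.3 + 2.2) = 0.12.
Supply is the less elastic side, so consumers bear the smaller share.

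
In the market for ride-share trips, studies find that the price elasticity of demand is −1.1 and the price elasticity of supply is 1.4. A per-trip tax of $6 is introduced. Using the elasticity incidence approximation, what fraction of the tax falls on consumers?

Consumers' share ≈ 0.56.

Incidence ratio: consumers' share ≈ εs / (εs + |εd|) = 1.4 / (1.4 + 1.1) = 0.56.
Supply is the more elastic side, so consumers bear the larger share.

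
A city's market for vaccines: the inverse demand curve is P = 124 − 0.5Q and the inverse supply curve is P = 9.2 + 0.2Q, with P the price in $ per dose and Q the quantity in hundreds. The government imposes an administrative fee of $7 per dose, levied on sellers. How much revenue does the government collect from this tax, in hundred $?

Tax revenue = $1078 hundred.

Inverting to Q(P) form: Qd = 248 − 2P; Qs = 5P − 46.
Before the tax: set 248 − 2P = 5P − 46 → P* = $42, Q* = 164.
With the tax collected from sellers, supply shifts: Qs = 5(P − 7) − 46.
Solving gives Q = 154 with buyers paying $47 and sellers receiving $40 (the $7 wedge).
Revenue = t · Q = 7 · 154 = $1078.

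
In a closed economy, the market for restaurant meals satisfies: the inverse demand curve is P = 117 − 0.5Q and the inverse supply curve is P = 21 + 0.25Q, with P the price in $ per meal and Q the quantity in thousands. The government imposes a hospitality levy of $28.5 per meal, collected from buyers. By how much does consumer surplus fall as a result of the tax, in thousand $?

Inverting to Q(P) form: Qd = 234 − 2P; Qs = 4P − 84.
Before the tax: set 234 − 2P = 4P − 84 → P* = $53, Q* = 128.
With the tax collected from buyers, demand (in seller-price terms) shifts: Qd = 234 − 2(P + 28.5).
Solving gives Q = 90 with buyers paying $72 and producers receiving $43.5 (the $28.5 wedge).
ΔCS is the trapezoid between Q = 90 and Q = 128 of height $19: ½ · (128 + 90) · 19 = $2071.

Consumer surplus falls by $2071 thousand.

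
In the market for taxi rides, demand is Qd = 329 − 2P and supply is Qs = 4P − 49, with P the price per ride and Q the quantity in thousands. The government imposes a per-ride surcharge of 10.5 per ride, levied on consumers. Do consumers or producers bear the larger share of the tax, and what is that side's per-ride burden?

Consumers bear the larger share: 7 per ride.

Without the tax, 329 − 2P = 4P − 49 gives 6P = 378, so P* = 63 and Q* = 203.
With the tax collected from consumers, demand (in seller-price terms) shifts: Qd = 329 − 2(P + 10.5).
New equilibrium: consumers pay 70, producers receive 59.5, Q = 189. (Wedge: Pb − Ps = 10.5.)
Per-ride burden: consumers 7, producers 3.5.
Consumers take the larger share because demand is less price-elastic here (demand slope 2 vs supply slope 4).
The less price-elastic side of the market bears the larger share of a per-unit tax.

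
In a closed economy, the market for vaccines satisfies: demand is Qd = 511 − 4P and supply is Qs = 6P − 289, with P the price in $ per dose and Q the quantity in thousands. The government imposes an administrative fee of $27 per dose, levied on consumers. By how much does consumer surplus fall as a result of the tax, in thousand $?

Consumer surplus falls by $2569.32 thousand.

Without the tax, 511 − 4P = 6P − 289 gives 10P = 800, so P* = $80 and Q* = 191.
With the tax collected from consumers, demand (in seller-price terms) shifts: Qd = 511 − 4(P + 27).
New equilibrium: consumers pay $96.2, sellers receive $69.2, Q = 126.2. (Wedge: Pb − Ps = 27.)
ΔCS is the trapezoid between Q = 126.2 and Q = 191 of height $16.2: ½ · (191 + 126.2) · 16.2 = $2569.32.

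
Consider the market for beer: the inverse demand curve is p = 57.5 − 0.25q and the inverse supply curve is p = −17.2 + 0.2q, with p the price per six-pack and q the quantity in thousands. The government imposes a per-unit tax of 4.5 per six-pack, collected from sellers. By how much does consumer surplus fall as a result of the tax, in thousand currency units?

Consumer surplus falls by 402.5 thousand.

Rewrite in direct form: qd = 230 − 4p and qs = 5p + 86.
Before the tax: set 230 − 4p = 5p + 86 → p* = 16, q* = 166.
With the tax collected from sellers, supply shifts: qs = 5(p − 4.5) + 86.
Solving gives q = 156 with buyers paying 18.5 and sellers receiving 14 (the 4.5 wedge).
ΔCS is the trapezoid between Q = 156 and Q = 166 of height 2.5: ½ · (166 + 156) · 2.5 = 402.5.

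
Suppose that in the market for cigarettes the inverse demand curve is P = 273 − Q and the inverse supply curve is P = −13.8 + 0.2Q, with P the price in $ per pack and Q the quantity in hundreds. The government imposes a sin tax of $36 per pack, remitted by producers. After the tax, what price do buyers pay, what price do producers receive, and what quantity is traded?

Rewrite in direct form: Qd = 273 − P and Qs = 5P + 69.
Without the tax, 273 − P = 5P + 69 gives 6P = 204, so P* = $34 and Q* = 239.
With the tax collected from producers, supply shifts: Qs = 5(P − 36) + 69.
New equilibrium: buyers pay $64, producers receive $28, Q = 209. (Wedge: Pb − Ps = 36.)
The less price-elastic side of the market bears the larger share of a per-unit tax.

Buyers pay $64; producers receive $28; quantity = 209.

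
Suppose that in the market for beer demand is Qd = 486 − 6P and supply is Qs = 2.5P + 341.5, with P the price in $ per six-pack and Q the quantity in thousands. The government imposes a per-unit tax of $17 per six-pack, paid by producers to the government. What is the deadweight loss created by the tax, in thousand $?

Without the tax, 486 − 6P = 2.5P + 341.5 gives 8.5P = 144.5, so P* = $17 and Q* = 384.
With the tax collected from producers, supply shifts: Qs = 2.5(P − 17) + 341.5.
Solving gives Q = 354 with consumers paying $22 and producers receiving $5 (the $17 wedge).
Quantity falls by |ΔQ| = |384 − 354| = 30.
DWL = ½ · t · |ΔQ| = ½ · 17 · 30 = $255.

Deadweight loss = $255 thousand.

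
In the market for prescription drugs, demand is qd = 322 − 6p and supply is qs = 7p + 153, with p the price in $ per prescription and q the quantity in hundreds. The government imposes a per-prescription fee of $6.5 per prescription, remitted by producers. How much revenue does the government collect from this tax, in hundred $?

Without the tax, 322 − 6p = 7p + 153 gives 13p = 169, so p* = $13 and q* = 244.
With the tax collected from producers, supply shifts: qs = 7(p − 6.5) + 153.
New equilibrium: consumers pay $16.5, producers receive $10, q = 223. (Wedge: pb − ps = 6.5.)
Revenue = t · Q = 6.5 · 223 = $1449.5.

Tax revenue = $1449.5 hundred.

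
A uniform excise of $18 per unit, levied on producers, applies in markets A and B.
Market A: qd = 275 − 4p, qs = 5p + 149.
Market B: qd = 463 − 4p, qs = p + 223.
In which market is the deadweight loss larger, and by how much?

Market A, by $230.4.

Market A: pre-tax p* = $14, q* = 219; post-tax q = 179; deadweight loss = $360.
Market B: pre-tax p* = $48, q* = 271; post-tax q = 256.6; deadweight loss = $129.6.
Difference: $360 vs $129.6 → market A is larger by $230.4.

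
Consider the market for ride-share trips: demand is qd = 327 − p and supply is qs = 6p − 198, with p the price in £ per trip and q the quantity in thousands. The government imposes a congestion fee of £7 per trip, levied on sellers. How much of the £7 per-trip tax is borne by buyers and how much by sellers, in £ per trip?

Buyers bear £6 per trip; sellers bear £1 per trip.

Without the tax, 327 − p = 6p − 198 gives 7p = 525, so p* = £75 and q* = 252.
With the tax collected from sellers, supply shifts: qs = 6(p − 7) − 198.
Solving gives q = 246 with buyers paying £81 and sellers receiving £74 (the £7 wedge).
Burden on buyers: £6; on sellers: £1. (They sum to £7.)
The less price-elastic side of the market bears the larger share of a per-unit tax.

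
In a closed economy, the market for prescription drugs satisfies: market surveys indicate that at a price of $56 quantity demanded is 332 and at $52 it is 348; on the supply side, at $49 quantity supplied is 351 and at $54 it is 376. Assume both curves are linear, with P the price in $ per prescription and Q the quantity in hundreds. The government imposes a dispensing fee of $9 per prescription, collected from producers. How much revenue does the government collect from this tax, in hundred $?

Demand slope: (348 − 332)/(52 − 56) = -4, so Qd = 556 − 4P.
Supply slope: (376 − 351)/(54 − 49) = 5, so Qs = 5P + 106.
Before the tax: set 556 − 4P = 5P + 106 → P* = $50, Q* = 356.
With the tax collected from producers, supply shifts: Qs = 5(P − 9) + 106.
Solving gives Q = 336 with buyers paying $55 and producers receiving $46 (the $9 wedge).
Revenue = t · Q = 9 · 336 = $3024.

Tax revenue = $3024 hundred.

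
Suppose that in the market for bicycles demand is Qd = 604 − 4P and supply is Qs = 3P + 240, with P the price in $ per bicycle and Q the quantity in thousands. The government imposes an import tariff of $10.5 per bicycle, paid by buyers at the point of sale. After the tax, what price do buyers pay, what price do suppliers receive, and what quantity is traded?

Without the tax, 604 − 4P = 3P + 240 gives 7P = 364, so P* = $52 and Q* = 396.
With the tax collected from buyers, demand (in seller-price terms) shifts: Qd = 604 − 4(P + 10.5).
Solving gives Q = 378 with buyers paying $56.5 and suppliers receiving $46 (the $10.5 wedge).
The less price-elastic side of the market bears the larger share of a per-unit tax.

Buyers pay $56.5; suppliers receive $46; quantity = 378.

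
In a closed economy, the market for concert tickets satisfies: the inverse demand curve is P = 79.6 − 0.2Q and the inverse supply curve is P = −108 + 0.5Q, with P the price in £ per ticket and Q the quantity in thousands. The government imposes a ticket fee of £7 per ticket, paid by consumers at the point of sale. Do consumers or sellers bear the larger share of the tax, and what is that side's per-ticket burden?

Sellers bear the larger share: £5 per ticket.

Inverting to Q(P) form: Qd = 398 − 5P; Qs = 2P + 216.
Before the tax: set 398 − 5P = 2P + 216 → P* = £26, Q* = 268.
With the tax collected from consumers, demand (in seller-price terms) shifts: Qd = 398 − 5(P + 7).
Solving gives Q = 258 with consumers paying £28 and sellers receiving £21 (the £7 wedge).
Per-ticket burden: consumers £2, sellers £5.
Sellers take the larger share because supply is less price-elastic here (demand slope 5 vs supply slope 2).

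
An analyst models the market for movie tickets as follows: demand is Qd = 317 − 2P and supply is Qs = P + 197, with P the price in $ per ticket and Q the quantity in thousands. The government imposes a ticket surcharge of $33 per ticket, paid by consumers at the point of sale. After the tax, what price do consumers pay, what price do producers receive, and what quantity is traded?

Before the tax: set 317 − 2P = P + 197 → P* = $40, Q* = 237.
With the tax collected from consumers, demand (in seller-price terms) shifts: Qd = 317 − 2(P + 33).
Solving gives Q = 215 with consumers paying $51 and producers receiving $18 (the $33 wedge).
The less price-elastic side of the market bears the larger share of a per-unit tax.

Consumers pay $51; producers receive $18; quantity = 215.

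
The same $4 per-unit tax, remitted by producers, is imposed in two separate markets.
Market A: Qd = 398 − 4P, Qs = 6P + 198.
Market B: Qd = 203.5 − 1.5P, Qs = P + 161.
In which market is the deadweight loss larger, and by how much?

Market A, by $14.4.

Market A: pre-tax P* = $20, Q* = 318; post-tax Q = 308.4; deadweight loss = $19.2.
Market B: pre-tax P* = $17, Q* = 178; post-tax Q = 175.6; deadweight loss = $4.8.
Difference: $19.2 vs $4.8 → market A is larger by $14.4.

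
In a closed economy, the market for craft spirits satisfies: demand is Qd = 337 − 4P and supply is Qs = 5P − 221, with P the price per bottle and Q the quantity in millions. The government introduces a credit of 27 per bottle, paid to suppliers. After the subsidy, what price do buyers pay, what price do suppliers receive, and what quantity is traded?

Before the subsidy: set 337 − 4P = 5P − 221 → P* = 62, Q* = 89.
With a per-unit subsidy paid to suppliers, each receives P + 27 per unit sold, so supply becomes Qs = 5(P + 27) − 221.
Solving gives Q = 149 with buyers paying 47 and suppliers receiving 74 (the 27 wedge).

Buyers pay 47; suppliers receive 74; quantity = 149.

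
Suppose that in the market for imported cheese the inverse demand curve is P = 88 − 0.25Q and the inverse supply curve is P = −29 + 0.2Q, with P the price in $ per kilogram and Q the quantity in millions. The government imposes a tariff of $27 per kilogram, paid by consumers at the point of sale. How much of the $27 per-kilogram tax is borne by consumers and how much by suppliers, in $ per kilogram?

Consumers bear $15 per kilogram; suppliers bear $12 per kilogram.

Inverting to Q(P) form: Qd = 352 − 4P; Qs = 5P + 145.
Before the tax: set 352 − 4P = 5P + 145 → P* = $23, Q* = 260.
With the tax collected from consumers, demand (in seller-price terms) shifts: Qd = 352 − 4(P + 27).
Solving gives Q = 200 with consumers paying $38 and suppliers receiving $11 (the $27 wedge).
Burden on consumers: $15; on suppliers: $12. (They sum to $27.)
The less price-elastic side of the market bears the larger share of a per-unit tax.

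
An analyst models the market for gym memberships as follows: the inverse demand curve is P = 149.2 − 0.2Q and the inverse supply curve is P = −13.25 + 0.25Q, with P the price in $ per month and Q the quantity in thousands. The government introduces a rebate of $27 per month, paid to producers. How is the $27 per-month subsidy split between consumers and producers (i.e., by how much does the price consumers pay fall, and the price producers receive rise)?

Consumers gain $12 per month; producers gain $15 per month.

Rewrite in direct form: Qd = 746 − 5P and Qs = 4P + 53.
Before the subsidy: set 746 − 5P = 4P + 53 → P* = $77, Q* = 361.
With a per-unit subsidy paid to producers, each receives P + 27 per unit sold, so supply becomes Qs = 4(P + 27) + 53.
Solving gives Q = 421 with consumers paying $65 and producers receiving $92 (the $27 wedge).
Gain to consumers: $12; to producers: $15. (They sum to $27.)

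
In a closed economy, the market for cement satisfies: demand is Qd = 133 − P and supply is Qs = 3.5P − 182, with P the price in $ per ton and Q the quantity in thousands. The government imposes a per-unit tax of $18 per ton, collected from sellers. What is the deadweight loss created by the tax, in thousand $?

Deadweight loss = $126 thousand.

Without the tax, 133 − P = 3.5P − 182 gives 4.5P = 315, so P* = $70 and Q* = 63.
With the tax collected from sellers, supply shifts: Qs = 3.5(P − 18) − 182.
New equilibrium: buyers pay $84, sellers receive $66, Q = 49. (Wedge: Pb − Ps = 18.)
Quantity falls by |ΔQ| = |63 − 49| = 14.
DWL = ½ · t · |ΔQ| = ½ · 18 · 14 = $126.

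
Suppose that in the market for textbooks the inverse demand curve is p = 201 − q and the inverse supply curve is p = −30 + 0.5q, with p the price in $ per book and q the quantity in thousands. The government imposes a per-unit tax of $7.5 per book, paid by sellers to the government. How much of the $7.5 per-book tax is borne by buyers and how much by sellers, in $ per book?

Buyers bear $5 per book; sellers bear $2.5 per book.

Rewrite in direct form: qd = 201 − p and qs = 2p + 60.
Without the tax, 201 − p = 2p + 60 gives 3p = 141, so p* = $47 and q* = 154.
With the tax collected from sellers, supply shifts: qs = 2(p − 7.5) + 60.
Solving gives q = 149 with buyers paying $52 and sellers receiving $44.5 (the $7.5 wedge).
Burden on buyers: $5; on sellers: $2.5. (They sum to $7.5.)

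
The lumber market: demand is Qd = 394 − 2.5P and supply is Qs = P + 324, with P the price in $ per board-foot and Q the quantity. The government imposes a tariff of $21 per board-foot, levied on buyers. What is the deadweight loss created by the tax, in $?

Deadweight loss = $157.5.

Before the tax: set 394 − 2.5P = P + 324 → P* = $20, Q* = 344.
With the tax collected from buyers, demand (in seller-price terms) shifts: Qd = 394 − 2.5(P + 21).
New equilibrium: buyers pay $26, producers receive $5, Q = 329. (Wedge: Pb − Ps = 21.)
Quantity falls by |ΔQ| = |344 − 329| = 15.
DWL = ½ · t · |ΔQ| = ½ · 21 · 15 = $157.5.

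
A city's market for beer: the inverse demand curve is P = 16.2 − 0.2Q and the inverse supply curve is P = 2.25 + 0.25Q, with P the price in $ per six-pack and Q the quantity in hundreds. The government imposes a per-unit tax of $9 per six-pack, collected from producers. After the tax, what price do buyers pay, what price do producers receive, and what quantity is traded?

Inverting to Q(P) form: Qd = 81 − 5P; Qs = 4P − 9.
Without the tax, 81 − 5P = 4P − 9 gives 9P = 90, so P* = $10 and Q* = 31.
With the tax collected from producers, supply shifts: Qs = 4(P − 9) − 9.
Solving gives Q = 11 with buyers paying $14 and producers receiving $5 (the $9 wedge).
The less price-elastic side of the market bears the larger share of a per-unit tax.

Buyers pay $14; producers receive $5; quantity = 11.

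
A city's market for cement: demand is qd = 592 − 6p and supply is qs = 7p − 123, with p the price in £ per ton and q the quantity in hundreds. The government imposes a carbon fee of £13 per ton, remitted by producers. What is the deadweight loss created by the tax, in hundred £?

Without the tax, 592 − 6p = 7p − 123 gives 13p = 715, so p* = £55 and q* = 262.
With the tax collected from producers, supply shifts: qs = 7(p − 13) − 123.
New equilibrium: consumers pay £62, producers receive £49, q = 220. (Wedge: pb − ps = 13.)
Quantity falls by |ΔQ| = |262 − 220| = 42.
DWL = ½ · t · |ΔQ| = ½ · 13 · 42 = £273.

Deadweight loss = £273 hundred.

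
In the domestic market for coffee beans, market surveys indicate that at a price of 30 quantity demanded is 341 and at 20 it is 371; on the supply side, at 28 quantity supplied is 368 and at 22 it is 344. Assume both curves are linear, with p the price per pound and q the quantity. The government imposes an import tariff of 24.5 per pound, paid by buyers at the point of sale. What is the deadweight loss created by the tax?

Demand slope: (371 − 341)/(20 − 30) = -3, so qd = 431 − 3p.
Supply slope: (344 − 368)/(22 − 28) = 4, so qs = 4p + 256.
Before the tax: set 431 − 3p = 4p + 256 → p* = 25, q* = 356.
With the tax collected from buyers, demand (in seller-price terms) shifts: qd = 431 − 3(p + 24.5).
Solving gives q = 314 with buyers paying 39 and producers receiving 14.5 (the 24.5 wedge).
Quantity falls by |ΔQ| = |356 − 314| = 42.
DWL = ½ · t · |ΔQ| = ½ · 24.5 · 42 = 514.5.

Deadweight loss = 514.5.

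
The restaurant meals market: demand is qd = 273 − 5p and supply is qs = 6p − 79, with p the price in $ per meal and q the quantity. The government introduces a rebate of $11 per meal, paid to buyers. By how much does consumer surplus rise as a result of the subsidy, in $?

Without the subsidy, 273 − 5p = 6p − 79 gives 11p = 352, so p* = $32 and q* = 113.
With a per-unit subsidy paid to buyers, each effectively pays p − 11, so demand becomes qd = 273 − 5(p − 11).
New equilibrium: buyers pay $26, sellers receive $37, q = 143. (Wedge: pb − ps = −11.)
ΔCS is the trapezoid between Q = 143 and Q = 113 of height $6: ½ · (113 + 143) · 6 = $768.

Consumer surplus rises by $768.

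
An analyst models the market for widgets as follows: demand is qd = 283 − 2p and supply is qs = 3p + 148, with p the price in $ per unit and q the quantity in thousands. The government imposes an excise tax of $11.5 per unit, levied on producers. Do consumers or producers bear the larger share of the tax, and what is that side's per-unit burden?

Before the tax: set 283 − 2p = 3p + 148 → p* = $27, q* = 229.
With the tax collected from producers, supply shifts: qs = 3(p − 11.5) + 148.
Solving gives q = 215.2 with consumers paying $33.9 and producers receiving $22.4 (the $11.5 wedge).
Per-unit burden: consumers $6.9, producers $4.6.
Consumers take the larger share because demand is less price-elastic here (demand slope 2 vs supply slope 3).

Consumers bear the larger share: $6.9 per unit.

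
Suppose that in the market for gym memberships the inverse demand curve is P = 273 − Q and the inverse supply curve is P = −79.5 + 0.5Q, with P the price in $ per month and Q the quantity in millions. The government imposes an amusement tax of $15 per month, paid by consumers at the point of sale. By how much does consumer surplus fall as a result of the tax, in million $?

Inverting to Q(P) form: Qd = 273 − P; Qs = 2P + 159.
Without the tax, 273 − P = 2P + 159 gives 3P = 114, so P* = $38 and Q* = 235.
With the tax collected from consumers, demand (in seller-price terms) shifts: Qd = 273 − (P + 15).
New equilibrium: consumers pay $48, sellers receive $33, Q = 225. (Wedge: Pb − Ps = 15.)
ΔCS is the trapezoid between Q = 225 and Q = 235 of height $10: ½ · (235 + 225) · 10 = $2300.

Consumer surplus falls by $2300 million.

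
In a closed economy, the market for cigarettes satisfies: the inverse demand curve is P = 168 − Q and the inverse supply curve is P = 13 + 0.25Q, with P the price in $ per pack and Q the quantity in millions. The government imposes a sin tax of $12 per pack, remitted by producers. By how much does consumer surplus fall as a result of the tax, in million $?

Consumer surplus falls by $1144.32 million.

Rewrite in direct form: Qd = 168 − P and Qs = 4P − 52.
Without the tax, 168 − P = 4P − 52 gives 5P = 220, so P* = $44 and Q* = 124.
With the tax collected from producers, supply shifts: Qs = 4(P − 12) − 52.
Solving gives Q = 114.4 with buyers paying $53.6 and producers receiving $41.6 (the $12 wedge).
ΔCS is the trapezoid between Q = 114.4 and Q = 124 of height $9.6: ½ · (124 + 114.4) · 9.6 = $1144.32.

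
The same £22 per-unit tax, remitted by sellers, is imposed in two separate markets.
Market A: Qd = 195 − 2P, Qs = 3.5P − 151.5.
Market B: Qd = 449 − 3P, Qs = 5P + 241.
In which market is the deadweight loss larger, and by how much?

Market A: pre-tax P* = £63, Q* = 69; post-tax Q = 41; deadweight loss = £308.
Market B: pre-tax P* = £26, Q* = 371; post-tax Q = 329.75; deadweight loss = £453.75.
Difference: £308 vs £453.75 → market B is larger by £145.75.

Market B, by £145.75.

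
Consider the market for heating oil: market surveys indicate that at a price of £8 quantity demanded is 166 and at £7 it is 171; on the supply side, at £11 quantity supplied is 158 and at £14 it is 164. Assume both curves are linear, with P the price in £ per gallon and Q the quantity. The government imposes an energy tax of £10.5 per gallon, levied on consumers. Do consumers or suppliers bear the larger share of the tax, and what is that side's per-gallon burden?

Suppliers bear the larger share: £7.5 per gallon.

Demand slope: (171 − 166)/(7 − 8) = -5, so Qd = 206 − 5P.
Supply slope: (164 − 158)/(14 − 11) = 2, so Qs = 2P + 136.
Without the tax, 206 − 5P = 2P + 136 gives 7P = 70, so P* = £10 and Q* = 156.
With the tax collected from consumers, demand (in seller-price terms) shifts: Qd = 206 − 5(P + 10.5).
Solving gives Q = 141 with consumers paying £13 and suppliers receiving £2.5 (the £10.5 wedge).
Per-gallon burden: consumers £3, suppliers £7.5.
Suppliers take the larger share because supply is less price-elastic here (demand slope 5 vs supply slope 2).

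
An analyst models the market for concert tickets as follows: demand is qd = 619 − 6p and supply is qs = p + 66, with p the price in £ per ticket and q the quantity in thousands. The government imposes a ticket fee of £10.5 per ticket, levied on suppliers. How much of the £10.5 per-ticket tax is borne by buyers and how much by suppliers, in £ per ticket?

Without the tax, 619 − 6p = p + 66 gives 7p = 553, so p* = £79 and q* = 145.
With the tax collected from suppliers, supply shifts: qs = (p − 10.5) + 66.
New equilibrium: buyers pay £80.5, suppliers receive £70, q = 136. (Wedge: pb − ps = 10.5.)
Burden on buyers: £1.5; on suppliers: £9. (They sum to £10.5.)
The less price-elastic side of the market bears the larger share of a per-unit tax.

Buyers bear £1.5 per ticket; suppliers bear £9 per ticket.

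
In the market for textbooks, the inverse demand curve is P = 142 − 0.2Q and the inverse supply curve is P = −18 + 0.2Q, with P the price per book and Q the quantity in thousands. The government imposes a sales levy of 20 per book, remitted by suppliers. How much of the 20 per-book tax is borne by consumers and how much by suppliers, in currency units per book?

Inverting to Q(P) form: Qd = 710 − 5P; Qs = 5P + 90.
Without the tax, 710 − 5P = 5P + 90 gives 10P = 620, so P* = 62 and Q* = 400.
With the tax collected from suppliers, supply shifts: Qs = 5(P − 20) + 90.
New equilibrium: consumers pay 72, suppliers receive 52, Q = 350. (Wedge: Pb − Ps = 20.)
Burden on consumers: 10; on suppliers: 10. (They sum to 20.)

Consumers bear 10 per book; suppliers bear 10 per book.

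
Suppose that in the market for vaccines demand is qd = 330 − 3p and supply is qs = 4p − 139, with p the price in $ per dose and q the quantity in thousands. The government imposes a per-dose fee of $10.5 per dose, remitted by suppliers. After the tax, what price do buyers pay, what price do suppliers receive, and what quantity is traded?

Before the tax: set 330 − 3p = 4p − 139 → p* = $67, q* = 129.
With the tax collected from suppliers, supply shifts: qs = 4(p − 10.5) − 139.
Solving gives q = 111 with buyers paying $73 and suppliers receiving $62.5 (the $10.5 wedge).
The less price-elastic side of the market bears the larger share of a per-unit tax.

Buyers pay $73; suppliers receive $62.5; quantity = 111.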